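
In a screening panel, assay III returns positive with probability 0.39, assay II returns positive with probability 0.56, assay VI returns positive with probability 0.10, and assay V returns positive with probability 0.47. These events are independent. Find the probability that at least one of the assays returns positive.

0.8719732

Independence gives P(none) = ∏(1 − pᵢ).
P(none) = (1 − 0.39) × (1 − 0.56) × (1 − 0.10) × (1 − 0.47) = 0.61 × 0.44 × 0.90 × 0.53 = 0.1280268
P(at least one) = 1 − 0.1280268 = 0.8719732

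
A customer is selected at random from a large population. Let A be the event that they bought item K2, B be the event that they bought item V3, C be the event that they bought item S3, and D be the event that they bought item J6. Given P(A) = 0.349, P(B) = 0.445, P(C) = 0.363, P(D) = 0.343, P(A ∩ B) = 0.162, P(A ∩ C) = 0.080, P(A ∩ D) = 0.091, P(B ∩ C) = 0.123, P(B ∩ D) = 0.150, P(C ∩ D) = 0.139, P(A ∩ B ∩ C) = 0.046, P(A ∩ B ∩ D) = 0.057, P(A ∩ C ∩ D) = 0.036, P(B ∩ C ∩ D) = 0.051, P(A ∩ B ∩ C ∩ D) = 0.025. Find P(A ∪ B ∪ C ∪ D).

0.920

Using inclusion–exclusion:
P(A ∪ B ∪ C ∪ D) = 0.349 + 0.445 + 0.363 + 0.343 − 0.162 − 0.080 − 0.091 − 0.123 − 0.150 − 0.139 + 0.046 + 0.057 + 0.036 + 0.051 − 0.025 = 0.920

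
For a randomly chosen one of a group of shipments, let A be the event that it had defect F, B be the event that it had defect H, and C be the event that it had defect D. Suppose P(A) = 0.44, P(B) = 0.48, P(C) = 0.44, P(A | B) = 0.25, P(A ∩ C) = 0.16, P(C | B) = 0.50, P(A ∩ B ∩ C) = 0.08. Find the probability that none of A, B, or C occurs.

P(A ∩ B) = P(B)·P(A|B) = 0.48 × 0.25 = 0.12
P(B ∩ C) = P(B)·P(C|B) = 0.48 × 0.50 = 0.24
P(A ∪ B ∪ C) = 0.44 + 0.48 + 0.44 − 0.12 − 0.16 − 0.24 + 0.08 = 0.92
P(none) = 1 − 0.92 = 0.08

0.08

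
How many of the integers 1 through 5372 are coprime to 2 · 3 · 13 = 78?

By inclusion–exclusion:
floor(5372/2) + floor(5372/3) + floor(5372/13) − floor(5372/6) − floor(5372/26) − floor(5372/39) + floor(5372/78) = 2686 + 1790 + 413 − 895 − 206 − 137 + 68 = 3719
5372 − 3719 = 1653

1653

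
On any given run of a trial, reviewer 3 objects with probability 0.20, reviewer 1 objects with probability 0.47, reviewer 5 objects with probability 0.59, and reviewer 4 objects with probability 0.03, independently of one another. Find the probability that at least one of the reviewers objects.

Independence gives P(none) = ∏(1 − pᵢ).
P(none) = (1 − 0.20) × (1 − 0.47) × (1 − 0.59) × (1 − 0.03) = 0.80 × 0.53 × 0.41 × 0.97 = 0.1686248
P(at least one) = 1 − 0.1686248 = 0.8313752

0.8313752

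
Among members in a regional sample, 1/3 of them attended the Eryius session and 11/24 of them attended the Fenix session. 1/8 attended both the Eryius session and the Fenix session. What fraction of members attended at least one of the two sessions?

2/3

P(at least one) = 1/3 + 11/24 − 1/8 = 2/3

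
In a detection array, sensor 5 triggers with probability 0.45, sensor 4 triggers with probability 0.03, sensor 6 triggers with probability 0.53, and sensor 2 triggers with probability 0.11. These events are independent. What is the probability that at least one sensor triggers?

0.77683695

P(none) = (1 − 0.45) × (1 − 0.03) × (1 − 0.53) × (1 − 0.11) = 0.55 × 0.97 × 0.47 × 0.89 = 0.22316305
P(at least one) = 1 − 0.22316305 = 0.77683695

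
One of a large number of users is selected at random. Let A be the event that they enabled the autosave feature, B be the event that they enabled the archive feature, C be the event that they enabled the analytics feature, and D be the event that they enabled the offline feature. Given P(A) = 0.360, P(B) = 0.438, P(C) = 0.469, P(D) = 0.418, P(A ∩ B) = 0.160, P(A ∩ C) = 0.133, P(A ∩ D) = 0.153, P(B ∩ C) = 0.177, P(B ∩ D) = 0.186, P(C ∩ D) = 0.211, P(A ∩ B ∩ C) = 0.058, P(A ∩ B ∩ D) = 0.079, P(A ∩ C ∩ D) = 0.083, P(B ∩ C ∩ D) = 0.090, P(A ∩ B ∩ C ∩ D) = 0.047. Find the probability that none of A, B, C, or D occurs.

0.072

Inclusion–exclusion gives
P(A ∪ B ∪ C ∪ D) = 0.360 + 0.438 + 0.469 + 0.418 − 0.160 − 0.133 − 0.153 − 0.177 − 0.186 − 0.211 + 0.058 + 0.079 + 0.083 + 0.090 − 0.047 = 0.928
P(none) = 1 − 0.928 = 0.072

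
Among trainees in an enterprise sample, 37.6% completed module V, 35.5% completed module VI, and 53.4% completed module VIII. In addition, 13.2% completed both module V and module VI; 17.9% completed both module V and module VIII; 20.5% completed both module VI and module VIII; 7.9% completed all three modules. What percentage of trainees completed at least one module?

Inclusion–exclusion gives
P(at least one) = 37.6 + 35.5 + 53.4 − 13.2 − 17.9 − 20.5 + 7.9 = 82.8%

82.8%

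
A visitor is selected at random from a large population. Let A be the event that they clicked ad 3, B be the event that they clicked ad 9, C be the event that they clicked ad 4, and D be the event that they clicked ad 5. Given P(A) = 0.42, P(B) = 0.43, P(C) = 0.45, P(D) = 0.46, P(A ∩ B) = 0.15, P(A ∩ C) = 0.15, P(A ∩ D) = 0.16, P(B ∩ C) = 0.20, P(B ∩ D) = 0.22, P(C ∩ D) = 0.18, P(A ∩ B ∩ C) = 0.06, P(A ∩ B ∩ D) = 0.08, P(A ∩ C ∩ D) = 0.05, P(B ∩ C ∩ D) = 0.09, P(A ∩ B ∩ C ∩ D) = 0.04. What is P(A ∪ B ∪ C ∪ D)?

P(A ∪ B ∪ C ∪ D) = 0.42 + 0.43 + 0.45 + 0.46 − 0.15 − 0.15 − 0.16 − 0.20 − 0.22 − 0.18 + 0.06 + 0.08 + 0.05 + 0.09 − 0.04 = 0.94

0.94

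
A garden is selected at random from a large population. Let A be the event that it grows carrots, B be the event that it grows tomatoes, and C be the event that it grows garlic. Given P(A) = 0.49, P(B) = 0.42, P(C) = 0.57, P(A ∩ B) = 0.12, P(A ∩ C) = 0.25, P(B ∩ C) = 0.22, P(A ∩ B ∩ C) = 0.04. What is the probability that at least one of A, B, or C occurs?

Inclusion–exclusion gives
P(A ∪ B ∪ C) = 0.49 + 0.42 + 0.57 − 0.12 − 0.25 − 0.22 + 0.04 = 0.93

0.93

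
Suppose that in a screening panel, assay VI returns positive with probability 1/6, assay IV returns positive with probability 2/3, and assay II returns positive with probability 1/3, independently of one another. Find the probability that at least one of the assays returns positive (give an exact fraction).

22/27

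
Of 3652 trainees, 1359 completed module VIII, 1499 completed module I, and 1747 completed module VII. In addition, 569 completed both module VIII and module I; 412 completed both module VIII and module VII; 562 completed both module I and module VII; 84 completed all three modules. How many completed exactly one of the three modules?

|exactly one| = 1359 + 1499 + 1747 − 2·569 − 2·412 − 2·562 + 3·84 = 1771

1771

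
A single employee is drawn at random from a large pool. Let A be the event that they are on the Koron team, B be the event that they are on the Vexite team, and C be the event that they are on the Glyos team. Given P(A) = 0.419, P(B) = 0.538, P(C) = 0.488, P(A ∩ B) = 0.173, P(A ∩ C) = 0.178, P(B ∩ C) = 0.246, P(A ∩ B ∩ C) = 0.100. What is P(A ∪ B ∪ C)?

0.948

Inclusion–exclusion gives
P(A ∪ B ∪ C) = 0.419 + 0.538 + 0.488 − 0.173 − 0.178 − 0.246 + 0.100 = 0.948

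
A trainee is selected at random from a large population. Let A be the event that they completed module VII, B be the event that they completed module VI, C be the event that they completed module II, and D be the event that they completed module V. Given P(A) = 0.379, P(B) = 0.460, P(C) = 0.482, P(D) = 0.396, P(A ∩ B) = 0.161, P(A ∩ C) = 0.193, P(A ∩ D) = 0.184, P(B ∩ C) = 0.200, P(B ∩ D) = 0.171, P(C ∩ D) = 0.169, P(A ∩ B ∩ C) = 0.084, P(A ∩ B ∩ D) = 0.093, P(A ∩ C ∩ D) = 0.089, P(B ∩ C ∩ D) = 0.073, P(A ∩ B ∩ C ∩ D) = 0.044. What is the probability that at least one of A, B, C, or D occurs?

0.934

P(A ∪ B ∪ C ∪ D) = 0.379 + 0.460 + 0.482 + 0.396 − 0.161 − 0.193 − 0.184 − 0.200 − 0.171 − 0.169 + 0.084 + 0.093 + 0.089 + 0.073 − 0.044 = 0.934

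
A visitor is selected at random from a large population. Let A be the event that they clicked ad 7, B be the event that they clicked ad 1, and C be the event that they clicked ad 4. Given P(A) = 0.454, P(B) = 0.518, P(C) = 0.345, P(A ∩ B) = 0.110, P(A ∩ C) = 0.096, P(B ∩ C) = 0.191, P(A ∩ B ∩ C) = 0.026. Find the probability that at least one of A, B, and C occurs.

P(A ∪ B ∪ C) = 0.454 + 0.518 + 0.345 − 0.110 − 0.096 − 0.191 + 0.026 = 0.946

0.946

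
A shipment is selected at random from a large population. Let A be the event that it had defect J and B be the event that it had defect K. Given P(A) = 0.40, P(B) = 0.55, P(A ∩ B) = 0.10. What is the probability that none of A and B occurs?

Apply inclusion-exclusion:
P(A ∪ B) = 0.40 + 0.55 − 0.10 = 0.85
P(none) = 1 − 0.85 = 0.15

0.15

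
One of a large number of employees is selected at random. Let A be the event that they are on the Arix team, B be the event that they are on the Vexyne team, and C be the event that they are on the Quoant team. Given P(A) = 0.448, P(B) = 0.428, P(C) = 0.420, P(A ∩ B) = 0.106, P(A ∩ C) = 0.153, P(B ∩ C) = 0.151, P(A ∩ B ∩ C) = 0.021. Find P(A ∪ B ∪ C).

0.907

Using inclusion–exclusion:
P(A ∪ B ∪ C) = 0.448 + 0.428 + 0.420 − 0.106 − 0.153 − 0.151 + 0.021 = 0.907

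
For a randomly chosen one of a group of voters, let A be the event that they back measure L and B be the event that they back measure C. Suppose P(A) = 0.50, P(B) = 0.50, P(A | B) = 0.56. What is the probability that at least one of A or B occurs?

P(A ∩ B) = P(B)·P(A|B) = 0.50 × 0.56 = 0.28
P(A ∪ B) = 0.50 + 0.50 − 0.28 = 0.72

0.72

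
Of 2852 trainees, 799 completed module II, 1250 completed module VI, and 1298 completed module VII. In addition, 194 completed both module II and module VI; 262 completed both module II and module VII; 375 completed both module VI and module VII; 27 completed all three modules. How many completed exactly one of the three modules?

1766

By inclusion–exclusion (exactly-one form):
N(exactly one) = 799 + 1250 + 1298 − 2·194 − 2·262 − 2·375 + 3·27 = 1766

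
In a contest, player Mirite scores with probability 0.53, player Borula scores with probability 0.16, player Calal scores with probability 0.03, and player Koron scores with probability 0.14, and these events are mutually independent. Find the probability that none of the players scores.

P(none) = (1 − 0.53) × (1 − 0.16) × (1 − 0.03) × (1 − 0.14) = 0.47 × 0.84 × 0.97 × 0.86 = 0.32934216

0.32934216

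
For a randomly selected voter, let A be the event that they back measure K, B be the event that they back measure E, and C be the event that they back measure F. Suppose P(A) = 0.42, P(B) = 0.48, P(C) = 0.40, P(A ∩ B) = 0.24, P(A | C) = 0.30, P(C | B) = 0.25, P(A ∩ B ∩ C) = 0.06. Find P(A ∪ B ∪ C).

0.88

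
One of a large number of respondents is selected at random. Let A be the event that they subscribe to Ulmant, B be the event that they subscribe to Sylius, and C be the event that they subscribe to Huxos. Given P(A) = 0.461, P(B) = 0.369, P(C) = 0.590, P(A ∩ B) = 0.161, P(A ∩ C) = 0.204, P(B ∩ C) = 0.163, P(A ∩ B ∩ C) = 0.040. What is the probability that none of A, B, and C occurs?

0.068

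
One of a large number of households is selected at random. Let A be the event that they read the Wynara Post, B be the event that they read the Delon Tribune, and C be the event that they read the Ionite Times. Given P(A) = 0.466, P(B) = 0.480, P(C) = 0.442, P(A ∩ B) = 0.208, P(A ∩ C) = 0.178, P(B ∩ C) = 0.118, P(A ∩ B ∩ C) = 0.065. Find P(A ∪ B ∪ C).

0.949

P(A ∪ B ∪ C) = 0.466 + 0.480 + 0.442 − 0.208 − 0.178 − 0.118 + 0.065 = 0.949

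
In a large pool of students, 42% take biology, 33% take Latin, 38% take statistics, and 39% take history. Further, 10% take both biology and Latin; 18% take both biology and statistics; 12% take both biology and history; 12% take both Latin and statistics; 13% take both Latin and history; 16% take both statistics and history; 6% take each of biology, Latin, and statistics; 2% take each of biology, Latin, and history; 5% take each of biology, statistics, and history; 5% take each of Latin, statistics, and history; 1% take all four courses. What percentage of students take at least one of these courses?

88%

Inclusion–exclusion gives
P(at least one) = 42 + 33 + 38 + 39 − 10 − 18 − 12 − 12 − 13 − 16 + 6 + 2 + 5 + 5 − 1 = 88%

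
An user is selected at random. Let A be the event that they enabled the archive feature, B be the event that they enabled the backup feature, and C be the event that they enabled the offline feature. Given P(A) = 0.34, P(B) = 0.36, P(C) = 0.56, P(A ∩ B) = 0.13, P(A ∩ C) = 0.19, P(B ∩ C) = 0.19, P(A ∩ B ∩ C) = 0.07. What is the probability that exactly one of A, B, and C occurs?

Using the inclusion–exclusion count for exactly one event:
P(exactly one) = 0.34 + 0.36 + 0.56 − 2·0.13 − 2·0.19 − 2·0.19 + 3·0.07 = 0.45

0.45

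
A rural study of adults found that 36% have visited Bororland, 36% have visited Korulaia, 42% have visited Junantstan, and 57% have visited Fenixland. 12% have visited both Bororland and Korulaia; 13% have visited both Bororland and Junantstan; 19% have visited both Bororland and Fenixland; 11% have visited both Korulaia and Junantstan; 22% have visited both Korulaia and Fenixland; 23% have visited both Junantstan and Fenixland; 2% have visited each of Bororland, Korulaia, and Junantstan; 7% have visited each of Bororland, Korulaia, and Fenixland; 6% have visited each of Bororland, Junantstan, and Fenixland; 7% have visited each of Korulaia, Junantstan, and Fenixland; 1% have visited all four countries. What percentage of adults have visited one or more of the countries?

Using inclusion–exclusion:
P(at least one) = 36 + 36 + 42 + 57 − 12 − 13 − 19 − 11 − 22 − 23 + 2 + 7 + 6 + 7 − 1 = 92%

92%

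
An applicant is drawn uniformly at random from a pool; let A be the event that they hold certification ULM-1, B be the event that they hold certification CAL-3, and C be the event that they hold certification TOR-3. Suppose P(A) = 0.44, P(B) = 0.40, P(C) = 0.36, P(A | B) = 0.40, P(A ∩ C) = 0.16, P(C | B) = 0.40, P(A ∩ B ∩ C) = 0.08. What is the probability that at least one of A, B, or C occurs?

0.80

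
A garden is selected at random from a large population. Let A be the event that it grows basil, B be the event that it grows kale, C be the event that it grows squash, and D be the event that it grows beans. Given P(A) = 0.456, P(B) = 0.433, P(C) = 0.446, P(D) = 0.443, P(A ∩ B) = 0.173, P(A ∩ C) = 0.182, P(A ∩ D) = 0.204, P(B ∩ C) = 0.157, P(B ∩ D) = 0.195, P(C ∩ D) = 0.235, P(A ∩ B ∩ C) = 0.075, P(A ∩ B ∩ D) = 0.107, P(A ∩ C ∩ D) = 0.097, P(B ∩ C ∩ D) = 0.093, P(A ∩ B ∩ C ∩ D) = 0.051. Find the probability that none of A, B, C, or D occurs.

Using inclusion–exclusion:
P(A ∪ B ∪ C ∪ D) = 0.456 + 0.433 + 0.446 + 0.443 − 0.173 − 0.182 − 0.204 − 0.157 − 0.195 − 0.235 + 0.075 + 0.107 + 0.097 + 0.093 − 0.051 = 0.953
P(none) = 1 − 0.953 = 0.047

0.047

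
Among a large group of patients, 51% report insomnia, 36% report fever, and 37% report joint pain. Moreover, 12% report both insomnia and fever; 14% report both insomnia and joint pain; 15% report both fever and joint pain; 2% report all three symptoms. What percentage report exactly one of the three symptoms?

P(exactly one) = 51 + 36 + 37 − 2·12 − 2·14 − 2·15 + 3·2 = 48%

48%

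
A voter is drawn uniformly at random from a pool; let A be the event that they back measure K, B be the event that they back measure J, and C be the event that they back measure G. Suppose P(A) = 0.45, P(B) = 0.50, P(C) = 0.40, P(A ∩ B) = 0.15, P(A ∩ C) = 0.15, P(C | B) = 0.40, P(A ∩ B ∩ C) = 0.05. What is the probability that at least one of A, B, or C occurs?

P(B ∩ C) = P(B)·P(C|B) = 0.50 × 0.40 = 0.20
P(A ∪ B ∪ C) = 0.45 + 0.50 + 0.40 − 0.15 − 0.15 − 0.20 + 0.05 = 0.90

0.90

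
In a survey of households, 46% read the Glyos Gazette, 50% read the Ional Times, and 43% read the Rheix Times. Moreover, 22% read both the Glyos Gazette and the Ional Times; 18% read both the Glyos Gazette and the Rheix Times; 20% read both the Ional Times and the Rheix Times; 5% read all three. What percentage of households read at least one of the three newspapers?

84%

Using inclusion–exclusion:
P(at least one) = 46 + 50 + 43 − 22 − 18 − 20 + 5 = 84%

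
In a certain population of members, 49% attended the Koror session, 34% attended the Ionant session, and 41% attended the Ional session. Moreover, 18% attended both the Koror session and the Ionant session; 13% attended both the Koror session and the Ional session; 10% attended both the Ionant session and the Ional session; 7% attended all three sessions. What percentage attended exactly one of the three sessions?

By inclusion–exclusion (exactly-one form):
P(exactly one) = 49 + 34 + 41 − 2·18 − 2·13 − 2·10 + 3·7 = 63%

63%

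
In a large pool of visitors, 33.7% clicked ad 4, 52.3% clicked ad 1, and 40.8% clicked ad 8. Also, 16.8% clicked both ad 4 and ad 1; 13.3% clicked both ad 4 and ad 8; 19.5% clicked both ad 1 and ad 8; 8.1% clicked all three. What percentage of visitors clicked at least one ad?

85.3%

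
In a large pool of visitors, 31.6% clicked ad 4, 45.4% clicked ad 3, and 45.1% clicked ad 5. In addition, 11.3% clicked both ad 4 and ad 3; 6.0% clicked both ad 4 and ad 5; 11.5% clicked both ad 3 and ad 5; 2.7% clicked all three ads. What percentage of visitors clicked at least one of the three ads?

96.0%

P(≥1) = 31.6 + 45.4 + 45.1 − 11.3 − 6.0 − 11.5 + 2.7 = 96.0%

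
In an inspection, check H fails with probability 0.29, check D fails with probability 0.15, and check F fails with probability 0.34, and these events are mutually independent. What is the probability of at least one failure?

P(none) = (1 − 0.29) × (1 − 0.15) × (1 − 0.34) = 0.71 × 0.85 × 0.66 = 0.39831
P(at least one) = 1 − 0.39831 = 0.60169

0.60169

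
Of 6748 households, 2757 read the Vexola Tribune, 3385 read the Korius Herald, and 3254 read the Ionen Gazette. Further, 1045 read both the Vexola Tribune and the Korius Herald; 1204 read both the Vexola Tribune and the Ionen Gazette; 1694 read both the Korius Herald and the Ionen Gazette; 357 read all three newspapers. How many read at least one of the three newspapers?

5810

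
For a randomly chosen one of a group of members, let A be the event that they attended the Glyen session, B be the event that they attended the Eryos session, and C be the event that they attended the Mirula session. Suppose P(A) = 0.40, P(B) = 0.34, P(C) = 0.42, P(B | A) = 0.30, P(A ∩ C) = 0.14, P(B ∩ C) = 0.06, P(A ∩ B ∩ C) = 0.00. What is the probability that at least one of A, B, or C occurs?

0.84

P(A ∩ B) = P(A)·P(B|A) = 0.40 × 0.30 = 0.12
By inclusion-exclusion,
P(A ∪ B ∪ C) = 0.40 + 0.34 + 0.42 − 0.12 − 0.14 − 0.06 + 0.00 = 0.84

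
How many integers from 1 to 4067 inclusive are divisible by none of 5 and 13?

By inclusion–exclusion:
813 + 312 − 62 = 1063
4067 − 1063 = 3004

3004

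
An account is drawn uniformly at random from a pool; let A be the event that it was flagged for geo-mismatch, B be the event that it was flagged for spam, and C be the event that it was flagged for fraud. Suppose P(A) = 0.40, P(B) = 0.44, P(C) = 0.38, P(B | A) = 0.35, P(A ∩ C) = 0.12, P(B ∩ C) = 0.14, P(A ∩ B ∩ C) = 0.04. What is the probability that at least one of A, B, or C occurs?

0.86

P(A ∩ B) = P(A)·P(B|A) = 0.40 × 0.35 = 0.14
By inclusion-exclusion,
P(A ∪ B ∪ C) = 0.40 + 0.44 + 0.38 − 0.14 − 0.12 − 0.14 + 0.04 = 0.86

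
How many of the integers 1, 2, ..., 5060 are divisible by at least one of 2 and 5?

3036

Apply inclusion-exclusion:
floor(5060/2) + floor(5060/5) − floor(5060/10) = 2530 + 1012 − 506 = 3036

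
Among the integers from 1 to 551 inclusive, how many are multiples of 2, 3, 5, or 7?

Using inclusion–exclusion:
275 + 183 + 110 + 78 − 91 − 55 − 39 − 36 − 26 − 15 + 18 + 13 + 7 + 5 − 2 = 425

425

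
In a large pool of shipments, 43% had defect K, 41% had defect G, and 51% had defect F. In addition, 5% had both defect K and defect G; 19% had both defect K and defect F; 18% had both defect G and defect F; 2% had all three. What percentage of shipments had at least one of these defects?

95%

P(union) = 43 + 41 + 51 − 5 − 19 − 18 + 2 = 95%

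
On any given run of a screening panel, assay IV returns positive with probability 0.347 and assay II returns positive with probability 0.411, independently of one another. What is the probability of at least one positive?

Independence gives P(none) = ∏(1 − pᵢ).
P(none) = (1 − 0.347) × (1 − 0.411) = 0.653 × 0.589 = 0.384617
P(at least one) = 1 − 0.384617 = 0.615383

0.615383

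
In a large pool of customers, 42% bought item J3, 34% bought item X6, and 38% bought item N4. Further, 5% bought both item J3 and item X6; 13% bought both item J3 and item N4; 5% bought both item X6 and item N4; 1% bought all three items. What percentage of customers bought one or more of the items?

92%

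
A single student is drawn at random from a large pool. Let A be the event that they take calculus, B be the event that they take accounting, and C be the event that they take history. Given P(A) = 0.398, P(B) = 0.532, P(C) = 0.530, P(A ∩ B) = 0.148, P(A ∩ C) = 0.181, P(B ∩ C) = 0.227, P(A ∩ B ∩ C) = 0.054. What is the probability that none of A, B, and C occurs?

0.042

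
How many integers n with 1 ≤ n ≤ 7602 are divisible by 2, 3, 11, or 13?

By inclusion-exclusion,
⌊7602/2⌋ + ⌊7602/3⌋ + ⌊7602/11⌋ + ⌊7602/13⌋ − ⌊7602/6⌋ − ⌊7602/22⌋ − ⌊7602/26⌋ − ⌊7602/33⌋ − ⌊7602/39⌋ − ⌊7602/143⌋ + ⌊7602/66⌋ + ⌊7602/78⌋ + ⌊7602/286⌋ + ⌊7602/429⌋ − ⌊7602/858⌋ = 3801 + 2534 + 691 + 584 − 1267 − 345 − 292 − 230 − 194 − 53 + 115 + 97 + 26 + 17 − 8 = 5476

5476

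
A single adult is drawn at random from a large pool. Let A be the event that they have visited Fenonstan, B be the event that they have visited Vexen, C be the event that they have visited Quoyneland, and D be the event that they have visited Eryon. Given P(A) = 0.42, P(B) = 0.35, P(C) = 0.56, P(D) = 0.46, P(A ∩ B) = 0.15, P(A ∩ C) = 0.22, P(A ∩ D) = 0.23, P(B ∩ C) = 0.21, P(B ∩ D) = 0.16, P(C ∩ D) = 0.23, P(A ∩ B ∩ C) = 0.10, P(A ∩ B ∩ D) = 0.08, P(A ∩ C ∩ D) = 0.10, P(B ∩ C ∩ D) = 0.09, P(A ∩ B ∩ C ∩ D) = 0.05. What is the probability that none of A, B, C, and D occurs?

Using inclusion–exclusion:
P(A ∪ B ∪ C ∪ D) = 0.42 + 0.35 + 0.56 + 0.46 − 0.15 − 0.22 − 0.23 − 0.21 − 0.16 − 0.23 + 0.10 + 0.08 + 0.10 + 0.09 − 0.05 = 0.91
P(none) = 1 − 0.91 = 0.09

0.09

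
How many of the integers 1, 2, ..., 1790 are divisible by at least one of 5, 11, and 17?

564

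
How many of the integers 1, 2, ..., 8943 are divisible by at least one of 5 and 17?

2209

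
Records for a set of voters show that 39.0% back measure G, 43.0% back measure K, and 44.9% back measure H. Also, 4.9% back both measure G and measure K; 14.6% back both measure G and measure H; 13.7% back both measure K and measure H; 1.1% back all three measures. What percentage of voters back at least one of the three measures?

By inclusion–exclusion:
P(union) = 39.0 + 43.0 + 44.9 − 4.9 − 14.6 − 13.7 + 1.1 = 94.8%

94.8%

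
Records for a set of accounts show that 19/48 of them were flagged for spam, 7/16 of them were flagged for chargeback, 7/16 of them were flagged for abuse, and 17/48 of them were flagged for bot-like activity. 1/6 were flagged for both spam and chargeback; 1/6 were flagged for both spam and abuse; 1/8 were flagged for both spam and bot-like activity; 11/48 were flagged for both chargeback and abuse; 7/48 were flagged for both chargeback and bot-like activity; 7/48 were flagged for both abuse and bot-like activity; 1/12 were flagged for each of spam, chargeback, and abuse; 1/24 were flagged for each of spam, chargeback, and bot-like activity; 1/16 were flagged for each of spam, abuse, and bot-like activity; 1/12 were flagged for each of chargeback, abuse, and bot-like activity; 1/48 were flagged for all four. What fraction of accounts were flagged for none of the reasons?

5/48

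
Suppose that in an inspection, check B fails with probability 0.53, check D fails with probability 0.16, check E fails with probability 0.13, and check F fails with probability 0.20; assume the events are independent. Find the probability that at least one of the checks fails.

0.7252192

P(none) = (1 − 0.53) × (1 − 0.16) × (1 − 0.13) × (1 − 0.20) = 0.47 × 0.84 × 0.87 × 0.80 = 0.2747808
P(at least one) = 1 − 0.2747808 = 0.7252192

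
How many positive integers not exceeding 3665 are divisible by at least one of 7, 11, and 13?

Using inclusion–exclusion:
523 + 333 + 281 − 47 − 40 − 25 + 3 = 1028

1028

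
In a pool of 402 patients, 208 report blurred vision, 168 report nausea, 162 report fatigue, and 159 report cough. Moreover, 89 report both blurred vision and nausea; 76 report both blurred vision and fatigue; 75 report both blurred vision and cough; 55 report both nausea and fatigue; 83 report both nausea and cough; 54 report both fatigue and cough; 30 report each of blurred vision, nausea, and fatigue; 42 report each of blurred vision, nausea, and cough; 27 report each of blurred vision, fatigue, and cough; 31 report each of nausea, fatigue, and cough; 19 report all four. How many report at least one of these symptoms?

376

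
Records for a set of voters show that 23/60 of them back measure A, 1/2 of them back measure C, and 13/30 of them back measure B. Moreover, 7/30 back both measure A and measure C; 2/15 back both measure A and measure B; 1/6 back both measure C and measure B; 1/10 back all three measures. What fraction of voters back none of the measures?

Inclusion–exclusion gives
P(union) = 23/60 + 1/2 + 13/30 − 7/30 − 2/15 − 1/6 + 1/10 = 53/60
P(none) = 1 − 53/60 = 7/60

7/60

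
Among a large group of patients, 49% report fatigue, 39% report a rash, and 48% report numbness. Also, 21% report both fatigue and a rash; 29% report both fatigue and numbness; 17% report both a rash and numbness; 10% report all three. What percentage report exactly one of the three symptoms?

By inclusion–exclusion (exactly-one form):
P(exactly one) = 49 + 39 + 48 − 2·21 − 2·29 − 2·17 + 3·10 = 32%

32%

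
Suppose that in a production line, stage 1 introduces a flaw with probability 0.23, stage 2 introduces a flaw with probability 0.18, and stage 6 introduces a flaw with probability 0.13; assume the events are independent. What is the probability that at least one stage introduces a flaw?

0.450682

Independence gives P(none) = ∏(1 − pᵢ).
P(none) = (1 − 0.23) × (1 − 0.18) × (1 − 0.13) = 0.77 × 0.82 × 0.87 = 0.549318
P(at least one) = 1 − 0.549318 = 0.450682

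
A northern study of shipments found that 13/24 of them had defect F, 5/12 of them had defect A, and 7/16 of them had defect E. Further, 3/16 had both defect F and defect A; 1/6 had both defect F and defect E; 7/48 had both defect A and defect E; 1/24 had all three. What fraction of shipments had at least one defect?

Using inclusion–exclusion:
P(≥1) = 13/24 + 5/12 + 7/16 − 3/16 − 1/6 − 7/48 + 1/24 = 15/16

15/16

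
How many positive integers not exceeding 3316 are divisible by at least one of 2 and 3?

2211

By inclusion–exclusion:
floor(3316/2) + floor(3316/3) − floor(3316/6) = 1658 + 1105 − 552 = 2211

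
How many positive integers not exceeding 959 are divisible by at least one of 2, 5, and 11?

Using inclusion–exclusion:
floor(959/2) + floor(959/5) + floor(959/11) − floor(959/10) − floor(959/22) − floor(959/55) + floor(959/110) = 479 + 191 + 87 − 95 − 43 − 17 + 8 = 610

610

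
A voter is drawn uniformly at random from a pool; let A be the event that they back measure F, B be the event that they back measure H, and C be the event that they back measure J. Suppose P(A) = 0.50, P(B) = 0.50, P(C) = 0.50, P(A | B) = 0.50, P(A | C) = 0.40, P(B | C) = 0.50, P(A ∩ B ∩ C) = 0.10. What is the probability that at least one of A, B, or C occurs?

P(A ∩ B) = P(B)·P(A|B) = 0.50 × 0.50 = 0.25
P(A ∩ C) = P(C)·P(A|C) = 0.50 × 0.40 = 0.20
P(B ∩ C) = P(C)·P(B|C) = 0.50 × 0.50 = 0.25
P(A ∪ B ∪ C) = 0.50 + 0.50 + 0.50 − 0.25 − 0.20 − 0.25 + 0.10 = 0.90

0.90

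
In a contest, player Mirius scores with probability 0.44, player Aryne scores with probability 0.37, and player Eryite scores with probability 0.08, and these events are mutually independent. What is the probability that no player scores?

0.324576

P(none) = (1 − 0.44) × (1 − 0.37) × (1 − 0.08) = 0.56 × 0.63 × 0.92 = 0.324576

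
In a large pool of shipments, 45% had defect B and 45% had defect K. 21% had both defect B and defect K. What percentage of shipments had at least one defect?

P(≥1) = 45 + 45 − 21 = 69%

69%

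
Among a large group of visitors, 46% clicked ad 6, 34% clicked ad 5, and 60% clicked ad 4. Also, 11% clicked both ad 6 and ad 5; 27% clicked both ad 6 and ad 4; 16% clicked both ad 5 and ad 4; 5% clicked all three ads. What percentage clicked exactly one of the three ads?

Using the inclusion–exclusion count for exactly one event:
P(exactly one) = 46 + 34 + 60 − 2·11 − 2·27 − 2·16 + 3·5 = 47%

47%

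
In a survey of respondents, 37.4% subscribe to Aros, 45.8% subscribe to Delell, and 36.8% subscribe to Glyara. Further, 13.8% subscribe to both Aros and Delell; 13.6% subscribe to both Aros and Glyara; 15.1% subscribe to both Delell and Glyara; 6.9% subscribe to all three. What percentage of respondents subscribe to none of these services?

By inclusion-exclusion,
P(at least one) = 37.4 + 45.8 + 36.8 − 13.8 − 13.6 − 15.1 + 6.9 = 84.4%
P(none) = 100% − 84.4% = 15.6%

15.6%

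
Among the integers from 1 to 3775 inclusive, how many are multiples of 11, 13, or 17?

793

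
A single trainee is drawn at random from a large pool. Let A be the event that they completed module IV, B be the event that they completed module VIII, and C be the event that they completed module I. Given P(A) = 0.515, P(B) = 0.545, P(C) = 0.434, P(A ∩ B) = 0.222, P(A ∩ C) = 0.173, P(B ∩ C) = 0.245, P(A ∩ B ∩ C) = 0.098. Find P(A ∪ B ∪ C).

Using inclusion–exclusion:
P(A ∪ B ∪ C) = 0.515 + 0.545 + 0.434 − 0.222 − 0.173 − 0.245 + 0.098 = 0.952

0.952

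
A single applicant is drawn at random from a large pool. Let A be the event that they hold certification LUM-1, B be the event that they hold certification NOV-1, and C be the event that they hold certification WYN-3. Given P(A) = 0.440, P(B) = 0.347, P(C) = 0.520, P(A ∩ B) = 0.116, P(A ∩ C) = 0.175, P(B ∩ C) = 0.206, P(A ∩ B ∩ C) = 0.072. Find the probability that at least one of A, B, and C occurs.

Apply inclusion-exclusion:
P(A ∪ B ∪ C) = 0.440 + 0.347 + 0.520 − 0.116 − 0.175 − 0.206 + 0.072 = 0.882

0.882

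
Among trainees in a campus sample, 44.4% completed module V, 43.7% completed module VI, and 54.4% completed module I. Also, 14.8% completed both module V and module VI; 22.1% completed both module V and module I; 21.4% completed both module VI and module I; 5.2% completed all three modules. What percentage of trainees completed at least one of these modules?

P(union) = 44.4 + 43.7 + 54.4 − 14.8 − 22.1 − 21.4 + 5.2 = 89.4%

89.4%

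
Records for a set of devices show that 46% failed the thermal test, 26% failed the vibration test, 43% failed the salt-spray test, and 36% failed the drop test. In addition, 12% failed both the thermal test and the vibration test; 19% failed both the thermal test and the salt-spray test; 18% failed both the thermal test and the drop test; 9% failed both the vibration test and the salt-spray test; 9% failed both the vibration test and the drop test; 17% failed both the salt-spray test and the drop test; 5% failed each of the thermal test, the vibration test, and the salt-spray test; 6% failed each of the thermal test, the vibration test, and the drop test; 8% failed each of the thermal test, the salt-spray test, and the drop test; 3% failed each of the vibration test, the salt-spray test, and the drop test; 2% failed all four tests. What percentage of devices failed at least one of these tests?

87%

By inclusion–exclusion:
P(≥1) = 46 + 26 + 43 + 36 − 12 − 19 − 18 − 9 − 9 − 17 + 5 + 6 + 8 + 3 − 2 = 87%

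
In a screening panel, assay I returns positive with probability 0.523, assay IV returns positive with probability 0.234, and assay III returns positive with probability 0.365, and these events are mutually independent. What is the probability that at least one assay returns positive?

0.76798243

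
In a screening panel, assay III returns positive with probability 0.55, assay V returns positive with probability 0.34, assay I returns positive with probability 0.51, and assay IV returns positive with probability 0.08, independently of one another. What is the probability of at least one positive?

Independence gives P(none) = ∏(1 − pᵢ).
P(none) = (1 − 0.55) × (1 − 0.34) × (1 − 0.51) × (1 − 0.08) = 0.45 × 0.66 × 0.49 × 0.92 = 0.1338876
P(at least one) = 1 − 0.1338876 = 0.8661124

0.8661124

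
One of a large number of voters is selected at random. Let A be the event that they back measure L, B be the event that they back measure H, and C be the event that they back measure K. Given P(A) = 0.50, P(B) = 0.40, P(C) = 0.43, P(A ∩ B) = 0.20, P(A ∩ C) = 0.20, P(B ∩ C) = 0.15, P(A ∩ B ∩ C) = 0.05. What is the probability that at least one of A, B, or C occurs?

0.83

P(A ∪ B ∪ C) = 0.50 + 0.40 + 0.43 − 0.20 − 0.20 − 0.15 + 0.05 = 0.83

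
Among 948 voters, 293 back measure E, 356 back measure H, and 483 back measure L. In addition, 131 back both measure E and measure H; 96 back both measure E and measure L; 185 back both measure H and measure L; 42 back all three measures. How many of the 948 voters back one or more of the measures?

762

By inclusion-exclusion,
|at least one| = 293 + 356 + 483 − 131 − 96 − 185 + 42 = 762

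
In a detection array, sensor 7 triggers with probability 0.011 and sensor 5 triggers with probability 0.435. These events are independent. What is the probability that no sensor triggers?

Since the events are independent, P(none) is the product of the individual non-occurrence probabilities.
P(none) = (1 − 0.011) × (1 − 0.435) = 0.989 × 0.565 = 0.558785

0.558785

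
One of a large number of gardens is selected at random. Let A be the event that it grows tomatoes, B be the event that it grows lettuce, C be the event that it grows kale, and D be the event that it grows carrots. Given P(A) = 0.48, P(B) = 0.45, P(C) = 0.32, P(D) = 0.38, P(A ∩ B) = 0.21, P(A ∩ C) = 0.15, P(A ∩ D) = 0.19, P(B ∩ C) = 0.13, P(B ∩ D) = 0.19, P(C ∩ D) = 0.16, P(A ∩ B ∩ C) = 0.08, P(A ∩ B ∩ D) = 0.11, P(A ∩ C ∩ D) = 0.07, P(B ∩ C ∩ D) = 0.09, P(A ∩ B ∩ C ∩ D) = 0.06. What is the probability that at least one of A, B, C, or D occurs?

0.89

Inclusion–exclusion gives
P(A ∪ B ∪ C ∪ D) = 0.48 + 0.45 + 0.32 + 0.38 − 0.21 − 0.15 − 0.19 − 0.13 − 0.19 − 0.16 + 0.08 + 0.11 + 0.07 + 0.09 − 0.06 = 0.89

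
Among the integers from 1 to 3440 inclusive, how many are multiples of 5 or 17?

By inclusion–exclusion:
⌊3440/5⌋ + ⌊3440/17⌋ − ⌊3440/85⌋ = 688 + 202 − 40 = 850

850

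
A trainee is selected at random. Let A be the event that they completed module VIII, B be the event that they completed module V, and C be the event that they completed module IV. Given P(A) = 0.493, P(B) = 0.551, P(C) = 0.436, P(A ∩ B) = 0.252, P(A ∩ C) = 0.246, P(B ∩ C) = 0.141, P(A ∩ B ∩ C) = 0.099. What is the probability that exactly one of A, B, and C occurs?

0.499

P(exactly one) = 0.493 + 0.551 + 0.436 − 2·0.252 − 2·0.246 − 2·0.141 + 3·0.099 = 0.499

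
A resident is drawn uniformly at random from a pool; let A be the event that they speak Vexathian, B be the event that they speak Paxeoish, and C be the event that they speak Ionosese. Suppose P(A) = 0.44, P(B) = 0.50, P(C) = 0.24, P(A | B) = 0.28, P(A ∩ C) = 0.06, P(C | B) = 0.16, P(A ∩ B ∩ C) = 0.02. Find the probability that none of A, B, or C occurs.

0.08

P(A ∩ B) = P(B)·P(A|B) = 0.50 × 0.28 = 0.14
P(B ∩ C) = P(B)·P(C|B) = 0.50 × 0.16 = 0.08
Apply inclusion-exclusion:
P(A ∪ B ∪ C) = 0.44 + 0.50 + 0.24 − 0.14 − 0.06 − 0.08 + 0.02 = 0.92
P(none) = 1 − 0.92 = 0.08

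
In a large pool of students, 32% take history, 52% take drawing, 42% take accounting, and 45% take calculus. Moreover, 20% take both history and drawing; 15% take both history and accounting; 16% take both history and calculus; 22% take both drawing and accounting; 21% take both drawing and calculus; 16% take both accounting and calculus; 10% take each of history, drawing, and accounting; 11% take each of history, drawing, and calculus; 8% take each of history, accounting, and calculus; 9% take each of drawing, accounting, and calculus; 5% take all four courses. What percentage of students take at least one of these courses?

94%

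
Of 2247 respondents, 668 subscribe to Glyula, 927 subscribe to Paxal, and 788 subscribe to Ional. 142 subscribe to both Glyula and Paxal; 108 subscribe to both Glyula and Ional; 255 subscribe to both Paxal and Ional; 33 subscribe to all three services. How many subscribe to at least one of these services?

N(≥1) = 668 + 927 + 788 − 142 − 108 − 255 + 33 = 1911

1911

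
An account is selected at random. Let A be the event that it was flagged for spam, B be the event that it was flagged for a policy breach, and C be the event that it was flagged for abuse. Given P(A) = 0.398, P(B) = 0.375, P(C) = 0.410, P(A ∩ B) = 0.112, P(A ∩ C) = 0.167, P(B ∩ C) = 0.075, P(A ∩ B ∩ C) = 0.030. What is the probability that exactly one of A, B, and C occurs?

By inclusion–exclusion (exactly-one form):
P(exactly one) = 0.398 + 0.375 + 0.410 − 2·0.112 − 2·0.167 − 2·0.075 + 3·0.030 = 0.565

0.565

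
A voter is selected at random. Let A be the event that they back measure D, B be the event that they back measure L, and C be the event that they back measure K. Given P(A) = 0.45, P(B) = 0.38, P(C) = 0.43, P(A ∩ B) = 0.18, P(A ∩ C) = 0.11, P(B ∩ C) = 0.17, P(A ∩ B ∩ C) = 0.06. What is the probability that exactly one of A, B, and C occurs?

0.52

By inclusion–exclusion (exactly-one form):
P(exactly one) = 0.45 + 0.38 + 0.43 − 2·0.18 − 2·0.11 − 2·0.17 + 3·0.06 = 0.52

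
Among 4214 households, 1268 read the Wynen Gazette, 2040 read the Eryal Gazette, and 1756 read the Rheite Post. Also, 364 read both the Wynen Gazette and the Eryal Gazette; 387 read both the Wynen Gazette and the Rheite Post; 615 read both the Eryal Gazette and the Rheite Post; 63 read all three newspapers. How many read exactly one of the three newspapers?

|exactly one| = 1268 + 2040 + 1756 − 2·364 − 2·387 − 2·615 + 3·63 = 2521

2521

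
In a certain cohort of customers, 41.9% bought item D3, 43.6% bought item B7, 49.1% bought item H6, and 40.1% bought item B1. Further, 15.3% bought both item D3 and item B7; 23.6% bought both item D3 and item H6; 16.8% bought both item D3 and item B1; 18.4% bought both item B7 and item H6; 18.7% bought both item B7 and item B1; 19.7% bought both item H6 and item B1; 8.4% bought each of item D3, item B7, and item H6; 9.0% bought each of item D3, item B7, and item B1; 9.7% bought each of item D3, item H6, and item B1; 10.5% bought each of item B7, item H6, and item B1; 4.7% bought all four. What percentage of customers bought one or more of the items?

P(union) = 41.9 + 43.6 + 49.1 + 40.1 − 15.3 − 23.6 − 16.8 − 18.4 − 18.7 − 19.7 + 8.4 + 9.0 + 9.7 + 10.5 − 4.7 = 95.1%

95.1%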